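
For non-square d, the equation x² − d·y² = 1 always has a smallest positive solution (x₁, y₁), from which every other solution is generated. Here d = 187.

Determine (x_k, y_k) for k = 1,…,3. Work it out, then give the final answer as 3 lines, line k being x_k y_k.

1682 123
5658247 413772
19034341226 1391928885

√187 → a₀=13, period (1,2,13,2,1,26); ℓ=6 even so k=5
k=0  a_k=13  p_k/q_k = 13/1
k=1  a_k=1  p_k/q_k = 14/1
…
k=4  a_k=2  p_k/q_k = 1135/83
k=5  a_k=1  p_k/q_k = 1682/123
fundamental: x₁=1682, y₁=123  (since 2829124 − 187·15129 = 1)
n=2: (1682,123)∘(1682,123) = (1682·1682+187·123·123, 1682·123+123·1682) = (5658247,413772)
n=3: (5658247,413772)∘(1682,123) = (1682·5658247+187·123·413772, 1682·413772+123·5658247) = (19034341226,1391928885)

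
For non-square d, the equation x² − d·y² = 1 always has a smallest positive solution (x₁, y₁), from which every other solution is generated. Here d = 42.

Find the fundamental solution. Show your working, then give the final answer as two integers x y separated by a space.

13 2

√42 = [6; 2,12, …], period ℓ=2 (even) → k=1
i=0: a=6 ⇒ p=6, q=1
i=1: a=2 ⇒ p=13, q=2
→ (13, 2).  Check: 13²=169, 42·2²=168, difference 1.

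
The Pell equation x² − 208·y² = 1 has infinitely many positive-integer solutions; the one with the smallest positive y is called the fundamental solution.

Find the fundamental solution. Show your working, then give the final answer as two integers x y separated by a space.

[14; 2,2,1,2,2,28] for √208; ℓ=6 ⇒ convergent index 5
a_0=14:  p_0=14·1+0=14,  q_0=14·0+1=1
a_1=2:  p_1=2·14+1=29,  q_1=2·1+0=2
a_2=2:  p_2=2·29+14=72,  q_2=2·2+1=5
a_3=1:  p_3=1·72+29=101,  q_3=1·5+2=7
a_4=2:  p_4=2·101+72=274,  q_4=2·7+5=19
a_5=2:  p_5=2·274+101=649,  q_5=2·19+7=45
fundamental: x₁=649, y₁=45  (since 421201 − 208·2025 = 1)

649 45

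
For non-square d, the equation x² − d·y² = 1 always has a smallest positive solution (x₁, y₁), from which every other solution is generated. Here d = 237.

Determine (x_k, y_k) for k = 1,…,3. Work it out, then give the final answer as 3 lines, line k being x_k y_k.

d=237: √d = [15; 2,1,1,7,10,7,1,1,2,30] (ℓ=10, even), read p_9/q_9
step 0: (15, 1)  from 15·(1,0) + (0,1)
step 1: (31, 2)  from 2·(15,1) + (1,0)
step 2: (46, 3)  from 1·(31,2) + (15,1)
…
step 4: (585, 38)  from 7·(77,5) + (46,3)
step 5: (5927, 385)  from 10·(585,38) + (77,5)
…
step 7: (48001, 3118)  from 1·(42074,2733) + (5927,385)
step 8: (90075, 5851)  from 1·(48001,3118) + (42074,2733)
step 9: (228151, 14820)  from 2·(90075,5851) + (48001,3118)
→ (228151, 14820).  Check: 228151²=52052878801, 237·14820²=52052878800, difference 1.
n=2: (228151,14820)∘(228151,14820) = (228151·228151+237·14820·14820, 228151·14820+14820·228151) = (104105757601,6762395640)
n=3: (104105757601,6762395640)∘(228151,14820) = (228151·104105757601+237·14820·6762395640, 228151·6762395640+14820·104105757601) = (47503665404623351,3085694655308460)

228151 14820
104105757601 6762395640
47503665404623351 3085694655308460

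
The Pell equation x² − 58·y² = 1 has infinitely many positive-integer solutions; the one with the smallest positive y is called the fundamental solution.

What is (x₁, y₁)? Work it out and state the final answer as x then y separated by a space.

√58 = [7; 1,1,1,1,1,1,14, …], period ℓ=7 (odd) → k=13
step 0: (7, 1)  from 7·(1,0) + (0,1)
step 1: (8, 1)  from 1·(7,1) + (1,0)
step 2: (15, 2)  from 1·(8,1) + (7,1)
…
step 7: (1447, 190)  from 14·(99,13) + (61,8)
…
step 12: (12071, 1585)  from 1·(7532,989) + (4539,596)
step 13: (19603, 2574)  from 1·(12071,1585) + (7532,989)
→ (19603, 2574).  Check: 19603²=384277609, 58·2574²=384277608, difference 1.

19603 2574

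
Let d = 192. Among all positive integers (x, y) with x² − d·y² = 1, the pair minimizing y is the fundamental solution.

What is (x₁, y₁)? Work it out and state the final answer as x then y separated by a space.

√192 → a₀=13, period (1,5,1,26); ℓ=4 even so k=3
step 0: (13, 1)  from 13·(1,0) + (0,1)
step 1: (14, 1)  from 1·(13,1) + (1,0)
step 2: (83, 6)  from 5·(14,1) + (13,1)
step 3: (97, 7)  from 1·(83,6) + (14,1)
→ (97, 7).  Check: 97²=9409, 192·7²=9408, difference 1.

97 7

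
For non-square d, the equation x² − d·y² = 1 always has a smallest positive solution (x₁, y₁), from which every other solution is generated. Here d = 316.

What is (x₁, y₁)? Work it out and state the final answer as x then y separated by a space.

12799 720

[17; 1,3,2,8,2,3,1,34] for √316; ℓ=8 ⇒ convergent index 7
step 0: (17, 1)  from 17·(1,0) + (0,1)
…
step 4: (1351, 76)  from 8·(160,9) + (71,4)
step 5: (2862, 161)  from 2·(1351,76) + (160,9)
step 6: (9937, 559)  from 3·(2862,161) + (1351,76)
step 7: (12799, 720)  from 1·(9937,559) + (2862,161)
→ (12799, 720).  Check: 12799²=163814401, 316·720²=163814400, difference 1.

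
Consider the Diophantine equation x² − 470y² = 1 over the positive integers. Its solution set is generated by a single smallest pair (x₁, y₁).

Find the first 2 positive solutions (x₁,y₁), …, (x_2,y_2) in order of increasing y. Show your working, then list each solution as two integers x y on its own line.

1691 78
5718961 263796

√470 = [21; 1,2,8,2,1,42, …], period ℓ=6 (even) → k=5
step 0: (21, 1)  from 21·(1,0) + (0,1)
…
step 2: (65, 3)  from 2·(22,1) + (21,1)
step 3: (542, 25)  from 8·(65,3) + (22,1)
step 4: (1149, 53)  from 2·(542,25) + (65,3)
step 5: (1691, 78)  from 1·(1149,53) + (542,25)
→ (1691, 78).  Check: 1691²=2859481, 470·78²=2859480, difference 1.
(1691+78√470)^2 = 5718961 + 263796√470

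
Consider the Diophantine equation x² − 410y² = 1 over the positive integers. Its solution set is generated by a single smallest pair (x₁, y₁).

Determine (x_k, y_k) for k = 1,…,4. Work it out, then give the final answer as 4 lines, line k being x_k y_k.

81 4
13121 648
2125521 104972
344321281 17004816

√410 → a₀=20, period (4,40); ℓ=2 even so k=1
k=0  a_k=20  p_k/q_k = 20/1
k=1  a_k=4  p_k/q_k = 81/4
fundamental: x₁=81, y₁=4  (since 6561 − 410·16 = 1)
(x_2, y_2) = (81·81 + 410·4·4, 81·4 + 4·81) = (13121, 648)
(x_3, y_3) = (81·13121 + 410·4·648, 81·648 + 4·13121) = (2125521, 104972)
(x_4, y_4) = (81·2125521 + 410·4·104972, 81·104972 + 4·2125521) = (344321281, 17004816)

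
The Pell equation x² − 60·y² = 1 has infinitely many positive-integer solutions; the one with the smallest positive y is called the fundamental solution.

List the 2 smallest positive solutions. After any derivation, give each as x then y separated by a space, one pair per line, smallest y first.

[7; 1,2,1,14] for √60; ℓ=4 ⇒ convergent index 3
a_0=7:  p_0=7·1+0=7,  q_0=7·0+1=1
…
a_2=2:  p_2=2·8+7=23,  q_2=2·1+1=3
a_3=1:  p_3=1·23+8=31,  q_3=1·3+1=4
(x₁, y₁) = (31, 4);  31² − 60·4² = 1 ✓
k=2:  x_2 = 31·31+60·4·4 = 1921,  y_2 = 31·4+4·31 = 248

31 4
1921 248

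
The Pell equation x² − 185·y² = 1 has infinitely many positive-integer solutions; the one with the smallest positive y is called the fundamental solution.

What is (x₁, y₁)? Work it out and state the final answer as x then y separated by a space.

√185 → a₀=13, period (1,1,1,1,26); ℓ=5 odd so k=9
i=0: a=13 ⇒ p=13, q=1
…
i=2: a=1 ⇒ p=27, q=2
…
i=8: a=1 ⇒ p=5563, q=409
i=9: a=1 ⇒ p=9249, q=680
(x₁, y₁) = (9249, 680);  9249² − 185·680² = 1 ✓

9249 680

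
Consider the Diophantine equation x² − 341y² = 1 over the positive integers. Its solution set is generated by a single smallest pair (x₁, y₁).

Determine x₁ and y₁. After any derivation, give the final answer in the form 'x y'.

[18; 2,6,1,8,2,…,6,2,36] for √341; ℓ=14 ⇒ convergent index 13
k=0  a_k=18  p_k/q_k = 18/1
k=1  a_k=2  p_k/q_k = 37/2
k=2  a_k=6  p_k/q_k = 240/13
…
k=4  a_k=8  p_k/q_k = 2456/133
…
k=7  a_k=2  p_k/q_k = 20479/1109
k=8  a_k=1  p_k/q_k = 28124/1523
k=9  a_k=2  p_k/q_k = 76727/4155
k=10  a_k=8  p_k/q_k = 641940/34763
k=11  a_k=1  p_k/q_k = 718667/38918
k=12  a_k=6  p_k/q_k = 4953942/268271
k=13  a_k=2  p_k/q_k = 10626551/575460
fundamental: x₁=10626551, y₁=575460  (since 112923586155601 − 341·331154211600 = 1)

10626551 575460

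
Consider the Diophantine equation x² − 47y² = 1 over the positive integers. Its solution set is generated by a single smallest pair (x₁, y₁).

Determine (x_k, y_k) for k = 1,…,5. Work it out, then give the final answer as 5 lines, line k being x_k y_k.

[6; 1,5,1,12] for √47; ℓ=4 ⇒ convergent index 3
k=0  a_k=6  p_k/q_k = 6/1
k=1  a_k=1  p_k/q_k = 7/1
k=2  a_k=5  p_k/q_k = 41/6
k=3  a_k=1  p_k/q_k = 48/7
(x₁, y₁) = (48, 7);  48² − 47·7² = 1 ✓
k=2:  x_2 = 48·48+47·7·7 = 4607,  y_2 = 48·7+7·48 = 672
k=3:  x_3 = 48·4607+47·7·672 = 442224,  y_3 = 48·672+7·4607 = 64505
k=4:  x_4 = 48·442224+47·7·64505 = 42448897,  y_4 = 48·64505+7·442224 = 6191808
k=5:  x_5 = 48·42448897+47·7·6191808 = 4074651888,  y_5 = 48·6191808+7·42448897 = 594349063

48 7
4607 672
442224 64505
42448897 6191808
4074651888 594349063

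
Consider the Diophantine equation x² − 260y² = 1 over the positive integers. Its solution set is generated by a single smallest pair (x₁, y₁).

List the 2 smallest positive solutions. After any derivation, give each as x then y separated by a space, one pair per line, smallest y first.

d=260: √d = [16; 8,32] (ℓ=2, even), read p_1/q_1
i=0: a=16 ⇒ p=16, q=1
i=1: a=8 ⇒ p=129, q=8
→ (129, 8).  Check: 129²=16641, 260·8²=16640, difference 1.
n=2: (129,8)∘(129,8) = (129·129+260·8·8, 129·8+8·129) = (33281,2064)

129 8
33281 2064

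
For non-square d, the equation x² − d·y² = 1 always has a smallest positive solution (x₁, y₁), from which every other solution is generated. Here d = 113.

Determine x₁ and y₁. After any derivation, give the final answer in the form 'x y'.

√113 → a₀=10, period (1,1,1,2,2,1,1,1,20); ℓ=9 odd so k=17
a_0=10:  p_0=10·1+0=10,  q_0=10·0+1=1
…
a_2=1:  p_2=1·11+10=21,  q_2=1·1+1=2
a_3=1:  p_3=1·21+11=32,  q_3=1·2+1=3
…
a_5=2:  p_5=2·85+32=202,  q_5=2·8+3=19
a_6=1:  p_6=1·202+85=287,  q_6=1·19+8=27
a_7=1:  p_7=1·287+202=489,  q_7=1·27+19=46
a_8=1:  p_8=1·489+287=776,  q_8=1·46+27=73
a_9=20:  p_9=20·776+489=16009,  q_9=20·73+46=1506
a_10=1:  p_10=1·16009+776=16785,  q_10=1·1506+73=1579
a_11=1:  p_11=1·16785+16009=32794,  q_11=1·1579+1506=3085
a_12=1:  p_12=1·32794+16785=49579,  q_12=1·3085+1579=4664
a_13=2:  p_13=2·49579+32794=131952,  q_13=2·4664+3085=12413
a_14=2:  p_14=2·131952+49579=313483,  q_14=2·12413+4664=29490
…
a_16=1:  p_16=1·445435+313483=758918,  q_16=1·41903+29490=71393
a_17=1:  p_17=1·758918+445435=1204353,  q_17=1·71393+41903=113296
fundamental: x₁=1204353, y₁=113296  (since 1450466148609 − 113·12835983616 = 1)

1204353 113296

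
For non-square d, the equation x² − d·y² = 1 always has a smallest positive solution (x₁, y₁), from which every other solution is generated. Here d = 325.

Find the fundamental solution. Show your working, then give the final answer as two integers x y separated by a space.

√325 → a₀=18, period (36); ℓ=1 odd so k=1
k=0  a_k=18  p_k/q_k = 18/1
k=1  a_k=36  p_k/q_k = 649/36
fundamental: x₁=649, y₁=36  (since 421201 − 325·1296 = 1)

649 36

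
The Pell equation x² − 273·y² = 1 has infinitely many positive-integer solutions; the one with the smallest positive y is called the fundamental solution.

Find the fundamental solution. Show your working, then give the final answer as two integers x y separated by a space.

√273 → a₀=16, period (1,1,10,1,1,32); ℓ=6 even so k=5
i=0: a=16 ⇒ p=16, q=1
i=1: a=1 ⇒ p=17, q=1
…
i=3: a=10 ⇒ p=347, q=21
i=4: a=1 ⇒ p=380, q=23
i=5: a=1 ⇒ p=727, q=44
fundamental: x₁=727, y₁=44  (since 528529 − 273·1936 = 1)

727 44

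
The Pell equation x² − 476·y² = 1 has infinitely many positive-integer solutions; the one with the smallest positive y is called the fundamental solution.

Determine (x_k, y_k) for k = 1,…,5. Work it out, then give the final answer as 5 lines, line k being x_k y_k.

√476 → a₀=21, period (1,4,2,10,2,4,1,42); ℓ=8 even so k=7
step 0: (21, 1)  from 21·(1,0) + (0,1)
…
step 2: (109, 5)  from 4·(22,1) + (21,1)
step 3: (240, 11)  from 2·(109,5) + (22,1)
…
step 5: (5258, 241)  from 2·(2509,115) + (240,11)
step 6: (23541, 1079)  from 4·(5258,241) + (2509,115)
step 7: (28799, 1320)  from 1·(23541,1079) + (5258,241)
fundamental: x₁=28799, y₁=1320  (since 829382401 − 476·1742400 = 1)
n=2: (28799,1320)∘(28799,1320) = (28799·28799+476·1320·1320, 28799·1320+1320·28799) = (1658764801,76029360)
n=3: (1658764801,76029360)∘(28799,1320) = (28799·1658764801+476·1320·76029360, 28799·76029360+1320·1658764801) = (95541534979199,4379139075960)
n=4: (95541534979199,4379139075960)∘(28799,1320) = (28799·95541534979199+476·1320·4379139075960, 28799·4379139075960+1320·95541534979199) = (5503001330073139201,252229652421114720)
n=5: (5503001330073139201,252229652421114720)∘(28799,1320) = (28799·5503001330073139201+476·1320·252229652421114720, 28799·252229652421114720+1320·5503001330073139201) = (316961870514011136719999,14527923515772226566600)

28799 1320
1658764801 76029360
95541534979199 4379139075960
5503001330073139201 252229652421114720
316961870514011136719999 14527923515772226566600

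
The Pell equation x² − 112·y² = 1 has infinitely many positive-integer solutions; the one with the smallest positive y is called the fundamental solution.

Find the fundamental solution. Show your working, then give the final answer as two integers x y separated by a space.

√112 → a₀=10, period (1,1,2,1,1,20); ℓ=6 even so k=5
step 0: (10, 1)  from 10·(1,0) + (0,1)
…
step 2: (21, 2)  from 1·(11,1) + (10,1)
step 3: (53, 5)  from 2·(21,2) + (11,1)
step 4: (74, 7)  from 1·(53,5) + (21,2)
step 5: (127, 12)  from 1·(74,7) + (53,5)
→ (127, 12).  Check: 127²=16129, 112·12²=16128, difference 1.

127 12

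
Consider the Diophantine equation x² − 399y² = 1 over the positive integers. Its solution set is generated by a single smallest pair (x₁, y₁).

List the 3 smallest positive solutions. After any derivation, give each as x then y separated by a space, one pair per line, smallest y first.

[19; 1,38] for √399; ℓ=2 ⇒ convergent index 1
step 0: (19, 1)  from 19·(1,0) + (0,1)
step 1: (20, 1)  from 1·(19,1) + (1,0)
→ (20, 1).  Check: 20²=400, 399·1²=399, difference 1.
n=2: (20,1)∘(20,1) = (20·20+399·1·1, 20·1+1·20) = (799,40)
n=3: (799,40)∘(20,1) = (20·799+399·1·40, 20·40+1·799) = (31940,1599)

20 1
799 40
31940 1599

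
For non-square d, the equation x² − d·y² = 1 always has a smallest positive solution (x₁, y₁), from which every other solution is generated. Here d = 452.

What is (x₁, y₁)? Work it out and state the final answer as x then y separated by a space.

1204353 56648

√452 = [21; 3,1,5,3,10,3,5,1,3,42, …], period ℓ=10 (even) → k=9
k=0  a_k=21  p_k/q_k = 21/1
k=1  a_k=3  p_k/q_k = 64/3
k=2  a_k=1  p_k/q_k = 85/4
…
k=5  a_k=10  p_k/q_k = 16009/753
k=6  a_k=3  p_k/q_k = 49579/2332
k=7  a_k=5  p_k/q_k = 263904/12413
k=8  a_k=1  p_k/q_k = 313483/14745
k=9  a_k=3  p_k/q_k = 1204353/56648
(x₁, y₁) = (1204353, 56648);  1204353² − 452·56648² = 1 ✓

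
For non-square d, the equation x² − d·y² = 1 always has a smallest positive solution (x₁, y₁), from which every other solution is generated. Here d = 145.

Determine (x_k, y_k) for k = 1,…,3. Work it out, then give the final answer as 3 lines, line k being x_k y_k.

[12; 24] for √145; ℓ=1 ⇒ convergent index 1
k=0  a_k=12  p_k/q_k = 12/1
k=1  a_k=24  p_k/q_k = 289/24
(x₁, y₁) = (289, 24);  289² − 145·24² = 1 ✓
n=2: (289,24)∘(289,24) = (289·289+145·24·24, 289·24+24·289) = (167041,13872)
n=3: (167041,13872)∘(289,24) = (289·167041+145·24·13872, 289·13872+24·167041) = (96549409,8017992)

289 24
167041 13872
96549409 8017992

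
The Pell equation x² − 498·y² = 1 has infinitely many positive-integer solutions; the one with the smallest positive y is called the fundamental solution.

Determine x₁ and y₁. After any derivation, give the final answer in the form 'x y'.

[22; 3,6,22,6,3,44] for √498; ℓ=6 ⇒ convergent index 5
k=0  a_k=22  p_k/q_k = 22/1
k=1  a_k=3  p_k/q_k = 67/3
…
k=4  a_k=6  p_k/q_k = 56794/2545
k=5  a_k=3  p_k/q_k = 179777/8056
(x₁, y₁) = (179777, 8056);  179777² − 498·8056² = 1 ✓

179777 8056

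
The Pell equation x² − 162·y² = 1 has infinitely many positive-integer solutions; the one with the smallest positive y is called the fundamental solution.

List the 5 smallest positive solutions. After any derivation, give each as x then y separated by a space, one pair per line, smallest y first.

19601 1540
768398401 60371080
30122754096401 2366667076620
1180872205318713601 92778082677286160
46292552162781456490001 3637086394748304967700

d=162: √d = [12; 1,2,1,2,12,2,1,2,1,24] (ℓ=10, even), read p_9/q_9
a_0=12:  p_0=12·1+0=12,  q_0=12·0+1=1
…
a_2=2:  p_2=2·13+12=38,  q_2=2·1+1=3
…
a_5=12:  p_5=12·140+51=1731,  q_5=12·11+4=136
…
a_8=2:  p_8=2·5333+3602=14268,  q_8=2·419+283=1121
a_9=1:  p_9=1·14268+5333=19601,  q_9=1·1121+419=1540
fundamental: x₁=19601, y₁=1540  (since 384199201 − 162·2371600 = 1)
k=2:  x_2 = 19601·19601+162·1540·1540 = 768398401,  y_2 = 19601·1540+1540·19601 = 60371080
k=3:  x_3 = 19601·768398401+162·1540·60371080 = 30122754096401,  y_3 = 19601·60371080+1540·768398401 = 2366667076620
k=4:  x_4 = 19601·30122754096401+162·1540·2366667076620 = 1180872205318713601,  y_4 = 19601·2366667076620+1540·30122754096401 = 92778082677286160
k=5:  x_5 = 19601·1180872205318713601+162·1540·92778082677286160 = 46292552162781456490001,  y_5 = 19601·92778082677286160+1540·1180872205318713601 = 3637086394748304967700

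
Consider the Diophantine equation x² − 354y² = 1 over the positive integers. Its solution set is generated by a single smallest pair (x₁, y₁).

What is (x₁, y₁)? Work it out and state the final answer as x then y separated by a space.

258065 13716

d=354: √d = [18; 1,4,2,2,18,2,2,4,1,36] (ℓ=10, even), read p_9/q_9
i=0: a=18 ⇒ p=18, q=1
i=1: a=1 ⇒ p=19, q=1
i=2: a=4 ⇒ p=94, q=5
…
i=4: a=2 ⇒ p=508, q=27
i=5: a=18 ⇒ p=9351, q=497
…
i=8: a=4 ⇒ p=210294, q=11177
i=9: a=1 ⇒ p=258065, q=13716
fundamental: x₁=258065, y₁=13716  (since 66597544225 − 354·188128656 = 1)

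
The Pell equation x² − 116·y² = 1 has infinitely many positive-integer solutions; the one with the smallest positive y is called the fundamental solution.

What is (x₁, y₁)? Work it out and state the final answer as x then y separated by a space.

9801 910

d=116: √d = [10; 1,3,2,1,4,1,2,3,1,20] (ℓ=10, even), read p_9/q_9
i=0: a=10 ⇒ p=10, q=1
i=1: a=1 ⇒ p=11, q=1
i=2: a=3 ⇒ p=43, q=4
i=3: a=2 ⇒ p=97, q=9
i=4: a=1 ⇒ p=140, q=13
i=5: a=4 ⇒ p=657, q=61
i=6: a=1 ⇒ p=797, q=74
i=7: a=2 ⇒ p=2251, q=209
i=8: a=3 ⇒ p=7550, q=701
i=9: a=1 ⇒ p=9801, q=910
→ (9801, 910).  Check: 9801²=96059601, 116·910²=96059600, difference 1.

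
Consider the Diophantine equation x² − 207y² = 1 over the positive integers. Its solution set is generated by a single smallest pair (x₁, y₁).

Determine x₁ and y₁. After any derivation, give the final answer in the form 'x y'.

1151 80

√207 = [14; 2,1,1,2,1,1,2,28, …], period ℓ=8 (even) → k=7
step 0: (14, 1)  from 14·(1,0) + (0,1)
…
step 4: (187, 13)  from 2·(72,5) + (43,3)
step 5: (259, 18)  from 1·(187,13) + (72,5)
step 6: (446, 31)  from 1·(259,18) + (187,13)
step 7: (1151, 80)  from 2·(446,31) + (259,18)
→ (1151, 80).  Check: 1151²=1324801, 207·80²=1324800, difference 1.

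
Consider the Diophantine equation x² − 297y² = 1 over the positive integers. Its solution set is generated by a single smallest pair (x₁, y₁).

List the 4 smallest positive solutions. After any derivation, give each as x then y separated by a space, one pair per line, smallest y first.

√297 = [17; 4,3,1,1,2,1,1,3,4,34, …], period ℓ=10 (even) → k=9
i=0: a=17 ⇒ p=17, q=1
…
i=3: a=1 ⇒ p=293, q=17
…
i=5: a=2 ⇒ p=1327, q=77
…
i=8: a=3 ⇒ p=11357, q=659
i=9: a=4 ⇒ p=48599, q=2820
(x₁, y₁) = (48599, 2820);  48599² − 297·2820² = 1 ✓
(x_2, y_2) = (48599·48599 + 297·2820·2820, 48599·2820 + 2820·48599) = (4723725601, 274098360)
(x_3, y_3) = (48599·4723725601 + 297·2820·274098360, 48599·274098360 + 2820·4723725601) = (459136680917399, 26641812392460)
(x_4, y_4) = (48599·459136680917399 + 297·2820·26641812392460, 48599·26641812392460 + 2820·459136680917399) = (44627167107085622401, 2589530880648228720)

48599 2820
4723725601 274098360
459136680917399 26641812392460
44627167107085622401 2589530880648228720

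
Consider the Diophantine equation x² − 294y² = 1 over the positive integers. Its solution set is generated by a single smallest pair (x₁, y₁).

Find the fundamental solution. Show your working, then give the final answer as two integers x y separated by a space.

4801 280

d=294: √d = [17; 6,1,4,1,6,34] (ℓ=6, even), read p_5/q_5
k=0  a_k=17  p_k/q_k = 17/1
…
k=2  a_k=1  p_k/q_k = 120/7
k=3  a_k=4  p_k/q_k = 583/34
k=4  a_k=1  p_k/q_k = 703/41
k=5  a_k=6  p_k/q_k = 4801/280
(x₁, y₁) = (4801, 280);  4801² − 294·280² = 1 ✓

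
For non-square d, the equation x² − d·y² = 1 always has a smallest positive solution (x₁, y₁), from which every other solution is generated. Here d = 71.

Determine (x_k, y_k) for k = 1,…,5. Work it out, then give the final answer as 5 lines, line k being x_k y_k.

d=71: √d = [8; 2,2,1,7,1,2,2,16] (ℓ=8, even), read p_7/q_7
a_0=8:  p_0=8·1+0=8,  q_0=8·0+1=1
…
a_6=2:  p_6=2·514+455=1483,  q_6=2·61+54=176
a_7=2:  p_7=2·1483+514=3480,  q_7=2·176+61=413
(x₁, y₁) = (3480, 413);  3480² − 71·413² = 1 ✓
n=2: (3480,413)∘(3480,413) = (3480·3480+71·413·413, 3480·413+413·3480) = (24220799,2874480)
n=3: (24220799,2874480)∘(3480,413) = (3480·24220799+71·413·2874480, 3480·2874480+413·24220799) = (168576757560,20006380387)
n=4: (168576757560,20006380387)∘(3480,413) = (3480·168576757560+71·413·20006380387, 3480·20006380387+413·168576757560) = (1173294208396801,139244404619040)
n=5: (1173294208396801,139244404619040)∘(3480,413) = (3480·1173294208396801+71·413·139244404619040, 3480·139244404619040+413·1173294208396801) = (8166127521864977400,969141036142138013)

3480 413
24220799 2874480
168576757560 20006380387
1173294208396801 139244404619040
8166127521864977400 969141036142138013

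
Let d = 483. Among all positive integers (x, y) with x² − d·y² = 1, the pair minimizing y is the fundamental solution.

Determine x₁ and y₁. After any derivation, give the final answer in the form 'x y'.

d=483: √d = [21; 1,42] (ℓ=2, even), read p_1/q_1
a_0=21:  p_0=21·1+0=21,  q_0=21·0+1=1
a_1=1:  p_1=1·21+1=22,  q_1=1·1+0=1
fundamental: x₁=22, y₁=1  (since 484 − 483·1 = 1)

22 1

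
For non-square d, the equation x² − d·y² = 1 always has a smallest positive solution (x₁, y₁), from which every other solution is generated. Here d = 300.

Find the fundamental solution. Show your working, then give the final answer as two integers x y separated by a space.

1351 78

[17; 3,8,3,34] for √300; ℓ=4 ⇒ convergent index 3
i=0: a=17 ⇒ p=17, q=1
i=1: a=3 ⇒ p=52, q=3
i=2: a=8 ⇒ p=433, q=25
i=3: a=3 ⇒ p=1351, q=78
fundamental: x₁=1351, y₁=78  (since 1825201 − 300·6084 = 1)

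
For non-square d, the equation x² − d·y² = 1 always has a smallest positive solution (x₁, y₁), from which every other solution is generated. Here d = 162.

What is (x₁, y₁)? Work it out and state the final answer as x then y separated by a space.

[12; 1,2,1,2,12,2,1,2,1,24] for √162; ℓ=10 ⇒ convergent index 9
step 0: (12, 1)  from 12·(1,0) + (0,1)
…
step 2: (38, 3)  from 2·(13,1) + (12,1)
step 3: (51, 4)  from 1·(38,3) + (13,1)
…
step 6: (3602, 283)  from 2·(1731,136) + (140,11)
step 7: (5333, 419)  from 1·(3602,283) + (1731,136)
step 8: (14268, 1121)  from 2·(5333,419) + (3602,283)
step 9: (19601, 1540)  from 1·(14268,1121) + (5333,419)
fundamental: x₁=19601, y₁=1540  (since 384199201 − 162·2371600 = 1)

19601 1540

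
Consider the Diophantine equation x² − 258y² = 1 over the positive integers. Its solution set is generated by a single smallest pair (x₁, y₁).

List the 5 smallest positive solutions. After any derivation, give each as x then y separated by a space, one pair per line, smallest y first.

257 16
132097 8224
67897601 4227120
34899234817 2172731456
17938138798337 1116779741264

√258 → a₀=16, period (16,32); ℓ=2 even so k=1
step 0: (16, 1)  from 16·(1,0) + (0,1)
step 1: (257, 16)  from 16·(16,1) + (1,0)
fundamental: x₁=257, y₁=16  (since 66049 − 258·256 = 1)
n=2: (257,16)∘(257,16) = (257·257+258·16·16, 257·16+16·257) = (132097,8224)
n=3: (132097,8224)∘(257,16) = (257·132097+258·16·8224, 257·8224+16·132097) = (67897601,4227120)
n=4: (67897601,4227120)∘(257,16) = (257·67897601+258·16·4227120, 257·4227120+16·67897601) = (34899234817,2172731456)
n=5: (34899234817,2172731456)∘(257,16) = (257·34899234817+258·16·2172731456, 257·2172731456+16·34899234817) = (17938138798337,1116779741264)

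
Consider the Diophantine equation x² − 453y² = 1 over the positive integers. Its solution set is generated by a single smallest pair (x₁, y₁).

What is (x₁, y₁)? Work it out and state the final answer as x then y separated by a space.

√453 → a₀=21, period (3,1,1,10,14,10,1,1,3,42); ℓ=10 even so k=9
i=0: a=21 ⇒ p=21, q=1
i=1: a=3 ⇒ p=64, q=3
i=2: a=1 ⇒ p=85, q=4
i=3: a=1 ⇒ p=149, q=7
i=4: a=10 ⇒ p=1575, q=74
i=5: a=14 ⇒ p=22199, q=1043
i=6: a=10 ⇒ p=223565, q=10504
i=7: a=1 ⇒ p=245764, q=11547
i=8: a=1 ⇒ p=469329, q=22051
i=9: a=3 ⇒ p=1653751, q=77700
fundamental: x₁=1653751, y₁=77700  (since 2734892370001 − 453·6037290000 = 1)

1653751 77700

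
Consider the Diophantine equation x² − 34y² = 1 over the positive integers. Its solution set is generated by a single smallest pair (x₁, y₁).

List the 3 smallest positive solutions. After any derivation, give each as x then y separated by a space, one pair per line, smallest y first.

√34 = [5; 1,4,1,10, …], period ℓ=4 (even) → k=3
step 0: (5, 1)  from 5·(1,0) + (0,1)
step 1: (6, 1)  from 1·(5,1) + (1,0)
step 2: (29, 5)  from 4·(6,1) + (5,1)
step 3: (35, 6)  from 1·(29,5) + (6,1)
fundamental: x₁=35, y₁=6  (since 1225 − 34·36 = 1)
(x_2, y_2) = (35·35 + 34·6·6, 35·6 + 6·35) = (2449, 420)
(x_3, y_3) = (35·2449 + 34·6·420, 35·420 + 6·2449) = (171395, 29394)

35 6
2449 420
171395 29394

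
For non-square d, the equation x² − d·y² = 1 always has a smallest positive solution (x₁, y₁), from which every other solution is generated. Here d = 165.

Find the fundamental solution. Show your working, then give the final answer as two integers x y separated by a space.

1079 84

d=165: √d = [12; 1,5,2,5,1,24] (ℓ=6, even), read p_5/q_5
i=0: a=12 ⇒ p=12, q=1
…
i=2: a=5 ⇒ p=77, q=6
…
i=4: a=5 ⇒ p=912, q=71
i=5: a=1 ⇒ p=1079, q=84
fundamental: x₁=1079, y₁=84  (since 1164241 − 165·7056 = 1)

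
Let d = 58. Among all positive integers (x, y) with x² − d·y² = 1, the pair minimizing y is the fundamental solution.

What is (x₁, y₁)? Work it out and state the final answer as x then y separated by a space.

19603 2574

√58 = [7; 1,1,1,1,1,1,14, …], period ℓ=7 (odd) → k=13
i=0: a=7 ⇒ p=7, q=1
…
i=4: a=1 ⇒ p=38, q=5
i=5: a=1 ⇒ p=61, q=8
…
i=7: a=14 ⇒ p=1447, q=190
…
i=10: a=1 ⇒ p=4539, q=596
i=11: a=1 ⇒ p=7532, q=989
i=12: a=1 ⇒ p=12071, q=1585
i=13: a=1 ⇒ p=19603, q=2574
fundamental: x₁=19603, y₁=2574  (since 384277609 − 58·6625476 = 1)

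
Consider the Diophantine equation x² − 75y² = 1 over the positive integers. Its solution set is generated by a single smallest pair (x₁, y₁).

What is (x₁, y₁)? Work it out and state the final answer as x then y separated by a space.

26 3

[8; 1,1,1,16] for √75; ℓ=4 ⇒ convergent index 3
i=0: a=8 ⇒ p=8, q=1
…
i=2: a=1 ⇒ p=17, q=2
i=3: a=1 ⇒ p=26, q=3
fundamental: x₁=26, y₁=3  (since 676 − 75·9 = 1)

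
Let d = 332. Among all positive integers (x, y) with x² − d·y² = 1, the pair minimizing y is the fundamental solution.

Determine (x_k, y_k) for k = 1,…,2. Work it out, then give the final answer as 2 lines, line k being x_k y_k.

13447 738
361643617 19847772

√332 → a₀=18, period (4,1,1,8,1,1,4,36); ℓ=8 even so k=7
k=0  a_k=18  p_k/q_k = 18/1
k=1  a_k=4  p_k/q_k = 73/4
k=2  a_k=1  p_k/q_k = 91/5
k=3  a_k=1  p_k/q_k = 164/9
…
k=5  a_k=1  p_k/q_k = 1567/86
k=6  a_k=1  p_k/q_k = 2970/163
k=7  a_k=4  p_k/q_k = 13447/738
fundamental: x₁=13447, y₁=738  (since 180821809 − 332·544644 = 1)
k=2:  x_2 = 13447·13447+332·738·738 = 361643617,  y_2 = 13447·738+738·13447 = 19847772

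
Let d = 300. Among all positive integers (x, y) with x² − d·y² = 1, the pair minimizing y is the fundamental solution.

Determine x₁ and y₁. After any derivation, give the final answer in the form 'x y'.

d=300: √d = [17; 3,8,3,34] (ℓ=4, even), read p_3/q_3
k=0  a_k=17  p_k/q_k = 17/1
k=1  a_k=3  p_k/q_k = 52/3
k=2  a_k=8  p_k/q_k = 433/25
k=3  a_k=3  p_k/q_k = 1351/78
→ (1351, 78).  Check: 1351²=1825201, 300·78²=1825200, difference 1.

1351 78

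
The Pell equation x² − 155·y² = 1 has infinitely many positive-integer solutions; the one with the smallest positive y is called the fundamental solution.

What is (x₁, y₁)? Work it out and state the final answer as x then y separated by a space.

√155 → a₀=12, period (2,4,2,24); ℓ=4 even so k=3
step 0: (12, 1)  from 12·(1,0) + (0,1)
…
step 2: (112, 9)  from 4·(25,2) + (12,1)
step 3: (249, 20)  from 2·(112,9) + (25,2)
→ (249, 20).  Check: 249²=62001, 155·20²=62000, difference 1.

249 20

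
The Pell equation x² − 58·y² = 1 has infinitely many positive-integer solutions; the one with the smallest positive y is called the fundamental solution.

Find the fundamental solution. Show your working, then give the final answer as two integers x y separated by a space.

19603 2574

d=58: √d = [7; 1,1,1,1,1,1,14] (ℓ=7, odd), read p_13/q_13
i=0: a=7 ⇒ p=7, q=1
i=1: a=1 ⇒ p=8, q=1
i=2: a=1 ⇒ p=15, q=2
…
i=4: a=1 ⇒ p=38, q=5
…
i=8: a=1 ⇒ p=1546, q=203
i=9: a=1 ⇒ p=2993, q=393
i=10: a=1 ⇒ p=4539, q=596
i=11: a=1 ⇒ p=7532, q=989
i=12: a=1 ⇒ p=12071, q=1585
i=13: a=1 ⇒ p=19603, q=2574
(x₁, y₁) = (19603, 2574);  19603² − 58·2574² = 1 ✓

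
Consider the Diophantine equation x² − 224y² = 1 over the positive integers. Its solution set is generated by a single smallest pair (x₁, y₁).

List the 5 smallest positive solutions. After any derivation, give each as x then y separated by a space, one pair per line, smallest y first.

15 1
449 30
13455 899
403201 26940
12082575 807301

√224 = [14; 1,28, …], period ℓ=2 (even) → k=1
k=0  a_k=14  p_k/q_k = 14/1
k=1  a_k=1  p_k/q_k = 15/1
fundamental: x₁=15, y₁=1  (since 225 − 224·1 = 1)
(x_2, y_2) = (15·15 + 224·1·1, 15·1 + 1·15) = (449, 30)
(x_3, y_3) = (15·449 + 224·1·30, 15·30 + 1·449) = (13455, 899)
(x_4, y_4) = (15·13455 + 224·1·899, 15·899 + 1·13455) = (403201, 26940)
(x_5, y_5) = (15·403201 + 224·1·26940, 15·26940 + 1·403201) = (12082575, 807301)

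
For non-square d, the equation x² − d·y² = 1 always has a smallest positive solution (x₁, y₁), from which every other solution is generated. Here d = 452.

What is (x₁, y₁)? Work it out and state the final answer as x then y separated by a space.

1204353 56648

√452 = [21; 3,1,5,3,10,3,5,1,3,42, …], period ℓ=10 (even) → k=9
step 0: (21, 1)  from 21·(1,0) + (0,1)
step 1: (64, 3)  from 3·(21,1) + (1,0)
…
step 3: (489, 23)  from 5·(85,4) + (64,3)
step 4: (1552, 73)  from 3·(489,23) + (85,4)
step 5: (16009, 753)  from 10·(1552,73) + (489,23)
step 6: (49579, 2332)  from 3·(16009,753) + (1552,73)
step 7: (263904, 12413)  from 5·(49579,2332) + (16009,753)
step 8: (313483, 14745)  from 1·(263904,12413) + (49579,2332)
step 9: (1204353, 56648)  from 3·(313483,14745) + (263904,12413)
(x₁, y₁) = (1204353, 56648);  1204353² − 452·56648² = 1 ✓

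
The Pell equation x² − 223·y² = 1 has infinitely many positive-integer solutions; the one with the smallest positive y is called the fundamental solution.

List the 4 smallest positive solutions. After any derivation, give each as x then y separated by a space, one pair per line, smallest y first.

224 15
100351 6720
44957024 3010545
20140646401 1348717440

d=223: √d = [14; 1,13,1,28] (ℓ=4, even), read p_3/q_3
a_0=14:  p_0=14·1+0=14,  q_0=14·0+1=1
…
a_2=13:  p_2=13·15+14=209,  q_2=13·1+1=14
a_3=1:  p_3=1·209+15=224,  q_3=1·14+1=15
fundamental: x₁=224, y₁=15  (since 50176 − 223·225 = 1)
k=2:  x_2 = 224·224+223·15·15 = 100351,  y_2 = 224·15+15·224 = 6720
k=3:  x_3 = 224·100351+223·15·6720 = 44957024,  y_3 = 224·6720+15·100351 = 3010545
k=4:  x_4 = 224·44957024+223·15·3010545 = 20140646401,  y_4 = 224·3010545+15·44957024 = 1348717440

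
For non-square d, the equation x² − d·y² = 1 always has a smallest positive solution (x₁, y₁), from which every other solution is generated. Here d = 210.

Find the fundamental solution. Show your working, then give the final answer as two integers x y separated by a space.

[14; 2,28] for √210; ℓ=2 ⇒ convergent index 1
k=0  a_k=14  p_k/q_k = 14/1
k=1  a_k=2  p_k/q_k = 29/2
(x₁, y₁) = (29, 2);  29² − 210·2² = 1 ✓

29 2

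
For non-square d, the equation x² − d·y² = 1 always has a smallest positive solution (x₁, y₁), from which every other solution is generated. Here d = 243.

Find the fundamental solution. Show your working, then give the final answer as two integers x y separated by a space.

70226 4505

√243 → a₀=15, period (1,1,2,3,15,3,2,1,1,30); ℓ=10 even so k=9
i=0: a=15 ⇒ p=15, q=1
i=1: a=1 ⇒ p=16, q=1
i=2: a=1 ⇒ p=31, q=2
i=3: a=2 ⇒ p=78, q=5
i=4: a=3 ⇒ p=265, q=17
i=5: a=15 ⇒ p=4053, q=260
i=6: a=3 ⇒ p=12424, q=797
i=7: a=2 ⇒ p=28901, q=1854
i=8: a=1 ⇒ p=41325, q=2651
i=9: a=1 ⇒ p=70226, q=4505
→ (70226, 4505).  Check: 70226²=4931691076, 243·4505²=4931691075, difference 1.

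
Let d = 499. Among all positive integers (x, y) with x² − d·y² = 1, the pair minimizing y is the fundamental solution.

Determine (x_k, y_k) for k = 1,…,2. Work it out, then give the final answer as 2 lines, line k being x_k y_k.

4490 201
40320199 1804980

√499 → a₀=22, period (2,1,21,1,2,44); ℓ=6 even so k=5
step 0: (22, 1)  from 22·(1,0) + (0,1)
step 1: (45, 2)  from 2·(22,1) + (1,0)
step 2: (67, 3)  from 1·(45,2) + (22,1)
…
step 4: (1519, 68)  from 1·(1452,65) + (67,3)
step 5: (4490, 201)  from 2·(1519,68) + (1452,65)
(x₁, y₁) = (4490, 201);  4490² − 499·201² = 1 ✓
k=2:  x_2 = 4490·4490+499·201·201 = 40320199,  y_2 = 4490·201+201·4490 = 1804980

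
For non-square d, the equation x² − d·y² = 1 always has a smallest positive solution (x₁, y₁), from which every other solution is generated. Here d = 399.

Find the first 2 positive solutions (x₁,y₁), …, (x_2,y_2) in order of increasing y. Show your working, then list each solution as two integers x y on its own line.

20 1
799 40

√399 = [19; 1,38, …], period ℓ=2 (even) → k=1
i=0: a=19 ⇒ p=19, q=1
i=1: a=1 ⇒ p=20, q=1
→ (20, 1).  Check: 20²=400, 399·1²=399, difference 1.
n=2: (20,1)∘(20,1) = (20·20+399·1·1, 20·1+1·20) = (799,40)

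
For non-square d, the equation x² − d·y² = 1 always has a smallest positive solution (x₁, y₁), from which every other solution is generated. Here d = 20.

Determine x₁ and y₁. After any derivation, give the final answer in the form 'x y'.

9 2

d=20: √d = [4; 2,8] (ℓ=2, even), read p_1/q_1
i=0: a=4 ⇒ p=4, q=1
i=1: a=2 ⇒ p=9, q=2
(x₁, y₁) = (9, 2);  9² − 20·2² = 1 ✓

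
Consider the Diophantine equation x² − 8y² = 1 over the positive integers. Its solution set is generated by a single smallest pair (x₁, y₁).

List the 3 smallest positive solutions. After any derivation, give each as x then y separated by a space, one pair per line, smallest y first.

3 1
17 6
99 35

√8 = [2; 1,4, …], period ℓ=2 (even) → k=1
a_0=2:  p_0=2·1+0=2,  q_0=2·0+1=1
a_1=1:  p_1=1·2+1=3,  q_1=1·1+0=1
fundamental: x₁=3, y₁=1  (since 9 − 8·1 = 1)
n=2: (3,1)∘(3,1) = (3·3+8·1·1, 3·1+1·3) = (17,6)
n=3: (17,6)∘(3,1) = (3·17+8·1·6, 3·6+1·17) = (99,35)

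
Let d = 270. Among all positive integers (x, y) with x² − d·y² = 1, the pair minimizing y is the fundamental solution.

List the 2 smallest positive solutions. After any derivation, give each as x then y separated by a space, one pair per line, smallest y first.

√270 = [16; 2,3,6,3,2,32, …], period ℓ=6 (even) → k=5
k=0  a_k=16  p_k/q_k = 16/1
…
k=4  a_k=3  p_k/q_k = 2284/139
k=5  a_k=2  p_k/q_k = 5291/322
fundamental: x₁=5291, y₁=322  (since 27994681 − 270·103684 = 1)
(x_2, y_2) = (5291·5291 + 270·322·322, 5291·322 + 322·5291) = (55989361, 3407404)

5291 322
55989361 3407404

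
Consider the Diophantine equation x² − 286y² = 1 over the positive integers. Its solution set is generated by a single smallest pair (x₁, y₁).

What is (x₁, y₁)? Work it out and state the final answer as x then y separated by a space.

561835 33222

√286 = [16; 1,10,3,3,2,3,3,10,1,32, …], period ℓ=10 (even) → k=9
a_0=16:  p_0=16·1+0=16,  q_0=16·0+1=1
a_1=1:  p_1=1·16+1=17,  q_1=1·1+0=1
a_2=10:  p_2=10·17+16=186,  q_2=10·1+1=11
…
a_5=2:  p_5=2·1911+575=4397,  q_5=2·113+34=260
…
a_7=3:  p_7=3·15102+4397=49703,  q_7=3·893+260=2939
a_8=10:  p_8=10·49703+15102=512132,  q_8=10·2939+893=30283
a_9=1:  p_9=1·512132+49703=561835,  q_9=1·30283+2939=33222
fundamental: x₁=561835, y₁=33222  (since 315658567225 − 286·1103701284 = 1)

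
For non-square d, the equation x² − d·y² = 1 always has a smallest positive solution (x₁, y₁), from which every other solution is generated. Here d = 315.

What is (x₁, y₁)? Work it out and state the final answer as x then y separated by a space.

71 4

d=315: √d = [17; 1,2,1,34] (ℓ=4, even), read p_3/q_3
k=0  a_k=17  p_k/q_k = 17/1
k=1  a_k=1  p_k/q_k = 18/1
k=2  a_k=2  p_k/q_k = 53/3
k=3  a_k=1  p_k/q_k = 71/4
(x₁, y₁) = (71, 4);  71² − 315·4² = 1 ✓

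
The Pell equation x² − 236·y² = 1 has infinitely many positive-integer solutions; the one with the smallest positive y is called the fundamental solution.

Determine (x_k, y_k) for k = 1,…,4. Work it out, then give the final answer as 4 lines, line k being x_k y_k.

d=236: √d = [15; 2,1,3,5,1,6,1,5,3,1,2,30] (ℓ=12, even), read p_11/q_11
step 0: (15, 1)  from 15·(1,0) + (0,1)
step 1: (31, 2)  from 2·(15,1) + (1,0)
step 2: (46, 3)  from 1·(31,2) + (15,1)
…
step 4: (891, 58)  from 5·(169,11) + (46,3)
…
step 7: (8311, 541)  from 1·(7251,472) + (1060,69)
step 8: (48806, 3177)  from 5·(8311,541) + (7251,472)
step 9: (154729, 10072)  from 3·(48806,3177) + (8311,541)
step 10: (203535, 13249)  from 1·(154729,10072) + (48806,3177)
step 11: (561799, 36570)  from 2·(203535,13249) + (154729,10072)
→ (561799, 36570).  Check: 561799²=315618116401, 236·36570²=315618116400, difference 1.
(x_2, y_2) = (561799·561799 + 236·36570·36570, 561799·36570 + 36570·561799) = (631236232801, 41089978860)
(x_3, y_3) = (561799·631236232801 + 236·36570·41089978860, 561799·41089978860 + 36570·631236232801) = (709255768702176199, 46168618067101710)
(x_4, y_4) = (561799·709255768702176199 + 236·36570·46168618067101710, 561799·46168618067101710 + 36570·709255768702176199) = (796918363201596536611201, 51874966922918257173720)

561799 36570
631236232801 41089978860
709255768702176199 46168618067101710
796918363201596536611201 51874966922918257173720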